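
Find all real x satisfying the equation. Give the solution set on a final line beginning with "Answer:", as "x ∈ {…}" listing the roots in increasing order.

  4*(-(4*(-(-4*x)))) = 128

Step 1. [4*(-(4*(-(-4*x)))) = 128] LHS = 4·(…); ÷4 both sides. So div: -(4*(-(-4*x))) = 32.
Step 2. [-(4*(-(-4*x))) = 32] LHS negated; negate both sides. So neg: 4*(-(-4*x)) = -32.
Step 3. [4*(-(-4*x)) = -32] divide by the outer 4 ⇒ div: -(-4*x) = -8.
Step 4. [-(-4*x) = -8] leading − — multiply by −1 ⇒ neg: -4*x = 8.
Step 5. [-4*x = 8] -4 out front; divide by -4 ⇒ div: x = -2.

Answer: x ∈ {-2}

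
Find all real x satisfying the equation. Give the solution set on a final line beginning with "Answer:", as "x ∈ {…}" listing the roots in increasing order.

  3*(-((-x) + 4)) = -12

Step 1. [3*(-((-x) + 4)) = -12] 3·(inner) — divide through by 3 ⇒ div: -((-x) + 4) = -4.
Step 2. [-((-x) + 4) = -4] leading − — multiply by −1, so neg: (-x) + 4 = 4.
Step 3. [(-x) + 4 = 4] the outer +4 inverts by subtracting 4 ⇒ sub: -x = 0.
Step 4. [-x = 0] leading − — multiply by −1 ⇒ neg: x = 0.

Answer: x ∈ {0}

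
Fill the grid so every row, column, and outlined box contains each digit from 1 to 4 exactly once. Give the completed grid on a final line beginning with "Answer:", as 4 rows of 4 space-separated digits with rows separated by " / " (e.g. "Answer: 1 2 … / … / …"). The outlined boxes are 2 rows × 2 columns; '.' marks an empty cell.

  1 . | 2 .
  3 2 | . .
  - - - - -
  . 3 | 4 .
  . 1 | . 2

Step 1. [r2c4∈{1,4}] in row 2, 4 fits only at r2c4, so r2c4=4.
Step 2. [r3c4∈{1}] only 1 remains possible at r3c4 ⇒ r3c4=1.
Step 3. [r4c3∈{3}] r4c3's peers cover all but 3. So r4c3=3.
Step 4. [r1c4∈{3}] r1c4's peers cover all but 3. So r1c4=3.
Step 5. [r3c1∈{2}] only 2 remains possible at r3c1 ⇒ r3c1=2.
Step 6. [r4c1∈{4}] only 4 remains possible at r4c1, so r4c1=4.
Step 7. [r1c2∈{4}] r1c2 is down to just 4 ⇒ r1c2=4.
Step 8. [r2c3∈{1}] r2c3 is down to just 1. So r2c3=1.

Answer: 1 4 2 3 / 3 2 1 4 / 2 3 4 1 / 4 1 3 2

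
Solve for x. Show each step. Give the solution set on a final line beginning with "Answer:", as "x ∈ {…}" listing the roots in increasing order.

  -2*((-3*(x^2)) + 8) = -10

Step 1. [-2*((-3*(x^2)) + 8) = -10] leading coefficient -2: divide by -2 ⇒ div: (-3*(x^2)) + 8 = 5.
Step 2. [(-3*(x^2)) + 8 = 5] peel the +8: subtract 8 from each side ⇒ sub: -3*(x^2) = -3.
Step 3. [-3*(x^2) = -3] -3 out front; divide by -3, so div: x^2 = 1.
Step 4. [x^2 = 1] √ both sides: 1 ≥ 0 gives two branches. So sqrt: x = 1 or -1.

Answer: x ∈ {-1, 1}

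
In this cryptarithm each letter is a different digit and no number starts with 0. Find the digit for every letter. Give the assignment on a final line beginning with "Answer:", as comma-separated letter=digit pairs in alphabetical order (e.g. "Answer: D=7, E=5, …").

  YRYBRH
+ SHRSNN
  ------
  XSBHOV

Step 1. [col 1: H + N ≡ V (mod 10)] several values work for V in column 1 (H + N ≡ V (mod 10), carry-in 0); try V=1. So V=1.
Step 2. [col 1: H + N ≡ V (mod 10)] several values work for N in column 1 (H + N ≡ V (mod 10), carry-in 0); try N=4. So N=4.
Step 3. [col 1: H + N ≡ V (mod 10)] from column 1 (N=4, V=1, carry-in 0, digits 1,4 already taken and all letters distinct): H must equal 7. So H=7.
Step 4. [col 2: R + N ≡ O (mod 10)] several values work for O in column 2 (R + N ≡ O (mod 10), carry-in 1); try O=3. So O=3.
Step 5. [col 2: R + N ≡ O (mod 10)] from column 2 (N=4, O=3, carry-in 1, digits 1,3,4,7 already taken and all letters distinct): R must equal 8 ⇒ R=8.
Step 6. [col 3: B + S ≡ H (mod 10)] S=6 is one option consistent with column 3 (B + S ≡ H (mod 10), carry-in 1) — take it ⇒ S=6.
Step 7. [col 3: B + S ≡ H (mod 10)] column 3 reads B+S+carry(1)=H with S=6, H=7; with digits 1,3,4,6,7,8 already taken and all letters distinct, the only value for B is 0 ⇒ B=0.
Step 8. [col 4: Y + R ≡ B (mod 10)] column 4: given R=8, B=0, carry-in 0, and digits 0,1,3,4,6,7,8 already taken and all letters distinct, Y+R≡B (mod 10) forces Y=2, so Y=2.
Step 9. [col 6: Y + S ≡ X (mod 10)] in column 6 we have Y+S≡X with carry-in 1; given Y=2, S=6 and digits 0,1,2,3,4,6,7,8 already taken and all letters distinct, that pins X to 9, so X=9.

Answer: B=0, H=7, N=4, O=3, R=8, S=6, V=1, X=9, Y=2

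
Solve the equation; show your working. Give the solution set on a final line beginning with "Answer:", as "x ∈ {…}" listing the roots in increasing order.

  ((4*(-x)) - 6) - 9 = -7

Step 1. [((4*(-x)) - 6) - 9 = -7] 9 comes off first (add 9) ⇒ sub: (4*(-x)) - 6 = 2.
Step 2. [(4*(-x)) - 6 = 2] -6 is outermost — add 6 both sides, so sub: 4*(-x) = 8.
Step 3. [4*(-x) = 8] divide by the outer 4. So div: -x = 2.
Step 4. [-x = 2] LHS negated; negate both sides ⇒ neg: x = -2.

Answer: x ∈ {-2}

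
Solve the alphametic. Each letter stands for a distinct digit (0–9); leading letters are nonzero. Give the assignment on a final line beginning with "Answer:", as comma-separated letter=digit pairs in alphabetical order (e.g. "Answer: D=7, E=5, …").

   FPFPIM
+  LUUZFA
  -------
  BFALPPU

Step 1. [col 1: M + A ≡ U (mod 10)] several values work for U in column 1 (M + A ≡ U (mod 10), carry-in 0); try U=6. So U=6.
Step 2. [B] adding two 6-digit numbers gives at most 6+1 digits, and here it does — B is that final carry and must be 1 ⇒ B=1.
Step 3. [col 1: M + A ≡ U (mod 10)] M=2 is one option consistent with column 1 (M + A ≡ U (mod 10), carry-in 0) — take it. So M=2.
Step 4. [col 1: M + A ≡ U (mod 10)] column 1: given M=2, U=6, carry-in 0, and digits 1,2,6 already taken and all letters distinct, M+A≡U (mod 10) forces A=4 ⇒ A=4.
Step 5. [col 2: I + F ≡ P (mod 10)] no forcing yet in column 2 (carry-in 0); I=5 is free and consistent — try it. So I=5.
Step 6. [col 2: I + F ≡ P (mod 10)] several values work for F in column 2 (I + F ≡ P (mod 10), carry-in 0); try F=3. So F=3.
Step 7. [col 2: I + F ≡ P (mod 10)] column 2 reads I+F+carry(0)=P with I=5, F=3; with digits 1,2,3,4,5,6 already taken and all letters distinct, the only value for P is 8, so P=8.
Step 8. [col 3: P + Z ≡ P (mod 10)] from column 3 (P=8, carry-in 0, digits 1,2,3,4,5,6,8 already taken and all letters distinct): Z must equal 0 ⇒ Z=0.
Step 9. [col 4: F + U ≡ L (mod 10)] from column 4 (F=3, U=6, carry-in 0, digits 0,1,2,3,4,5,6,8 already taken and all letters distinct): L must equal 9 ⇒ L=9.

Answer: A=4, B=1, F=3, I=5, L=9, M=2, P=8, U=6, Z=0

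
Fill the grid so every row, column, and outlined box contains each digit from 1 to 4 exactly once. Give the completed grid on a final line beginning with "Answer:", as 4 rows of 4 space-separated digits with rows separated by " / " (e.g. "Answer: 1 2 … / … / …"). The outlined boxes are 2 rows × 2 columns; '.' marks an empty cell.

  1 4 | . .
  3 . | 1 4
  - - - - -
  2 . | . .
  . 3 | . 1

Step 1. [r4c3∈{2,4}] r4c3 is the only open cell in row 4 admitting 2. So r4c3=2.
Step 2. [r3c4∈{3}] r3c4 has the single candidate 3. So r3c4=3.
Step 3. [r4c1∈{4}] nothing but 4 survives at r4c1 ⇒ r4c1=4.
Step 4. [r3c3∈{4}] r3c3's peers cover all but 4. So r3c3=4.
Step 5. [r1c3∈{3}] r1c3 is down to just 3 ⇒ r1c3=3.
Step 6. [r1c4∈{2}] nothing but 2 survives at r1c4. So r1c4=2.
Step 7. [r3c2∈{1}] r3c2 has the single candidate 1, so r3c2=1.
Step 8. [r2c2∈{2}] r2c2 has the single candidate 2, so r2c2=2.

Answer: 1 4 3 2 / 3 2 1 4 / 2 1 4 3 / 4 3 2 1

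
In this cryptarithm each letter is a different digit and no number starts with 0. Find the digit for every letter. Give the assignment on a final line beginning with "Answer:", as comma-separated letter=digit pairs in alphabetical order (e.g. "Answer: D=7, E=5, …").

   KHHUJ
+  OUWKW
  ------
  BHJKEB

Step 1. [col 1: J + W ≡ B (mod 10)] B=1 is one option consistent with column 1 (J + W ≡ B (mod 10), carry-in 0) — take it. So B=1.
Step 2. [col 1: J + W ≡ B (mod 10)] several values work for J in column 1 (J + W ≡ B (mod 10), carry-in 0); try J=9 ⇒ J=9.
Step 3. [col 1: J + W ≡ B (mod 10)] from column 1 (J=9, B=1, carry-in 0, digits 1,9 already taken and all letters distinct): W must equal 2. So W=2.
Step 4. [col 2: U + K ≡ E (mod 10)] K=8 is one option consistent with column 2 (U + K ≡ E (mod 10), carry-in 1) — take it. So K=8.
Step 5. [col 2: U + K ≡ E (mod 10)] no forcing yet in column 2 (carry-in 1); E=3 is free and consistent — try it, so E=3.
Step 6. [col 2: U + K ≡ E (mod 10)] column 2 reads U+K+carry(1)=E with K=8, E=3; with digits 1,2,3,8,9 already taken and all letters distinct, the only value for U is 4, so U=4.
Step 7. [col 3: H + W ≡ K (mod 10)] column 3 reads H+W+carry(1)=K with W=2, K=8; with digits 1,2,3,4,8,9 already taken and all letters distinct, the only value for H is 5, so H=5.
Step 8. [col 5: K + O ≡ H (mod 10)] column 5: given K=8, H=5, carry-in 0, and digits 1,2,3,4,5,8,9 already taken and all letters distinct, K+O≡H (mod 10) forces O=7 ⇒ O=7.

Answer: B=1, E=3, H=5, J=9, K=8, O=7, U=4, W=2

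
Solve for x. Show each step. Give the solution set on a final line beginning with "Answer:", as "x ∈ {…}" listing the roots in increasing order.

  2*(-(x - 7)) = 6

Step 1. [2*(-(x - 7)) = 6] 2·(inner) — divide through by 2. So div: -(x - 7) = 3.
Step 2. [-(x - 7) = 3] leading − — multiply by −1. So neg: x - 7 = -3.
Step 3. [x - 7 = -3] peel the -7: add 7 from each side, so sub: x = 4.

Answer: x ∈ {4}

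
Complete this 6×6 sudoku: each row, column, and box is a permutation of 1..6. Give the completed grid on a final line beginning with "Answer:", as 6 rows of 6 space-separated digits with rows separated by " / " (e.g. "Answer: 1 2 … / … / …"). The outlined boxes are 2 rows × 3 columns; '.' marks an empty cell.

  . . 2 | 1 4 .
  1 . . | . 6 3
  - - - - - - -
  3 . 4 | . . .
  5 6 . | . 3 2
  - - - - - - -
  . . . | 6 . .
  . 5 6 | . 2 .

Step 1. [r6c6∈{1,4}] 1 has one home in row 6: r6c6 ⇒ r6c6=1.
Step 2. [r5c6∈{4,5}] 4 has one home in col 6: r5c6, so r5c6=4.
Step 3. [r3c4∈{5}] only 5 remains possible at r3c4, so r3c4=5.
Step 4. [r4c3∈{1}] r4c3's peers cover all but 1. So r4c3=1.
Step 5. [r5c2∈{1,2,3}] 1 has one home in row 5: r5c2 ⇒ r5c2=1.
Step 6. [r3c2∈{2}] nothing but 2 survives at r3c2, so r3c2=2.
Step 7. [r4c4∈{4}] only 4 remains possible at r4c4, so r4c4=4.
Step 8. [r1c6∈{5}] r1c6 has the single candidate 5. So r1c6=5.
Step 9. [r5c3∈{3}] r5c3 is down to just 3, so r5c3=3.
Step 10. [r6c1∈{4}] nothing but 4 survives at r6c1 ⇒ r6c1=4.
Step 11. [r1c1∈{6}] r1c1 has the single candidate 6. So r1c1=6.
Step 12. [r5c1∈{2}] only 2 remains possible at r5c1, so r5c1=2.
Step 13. [r2c3∈{5}] r2c3 is down to just 5, so r2c3=5.
Step 14. [r3c6∈{6}] r3c6 has the single candidate 6, so r3c6=6.
Step 15. [r2c4∈{2}] r2c4 has the single candidate 2 ⇒ r2c4=2.
Step 16. [r6c4∈{3}] r6c4 is down to just 3. So r6c4=3.
Step 17. [r1c2∈{3}] r1c2 has the single candidate 3. So r1c2=3.
Step 18. [r3c5∈{1}] r3c5 has the single candidate 1. So r3c5=1.
Step 19. [r2c2∈{4}] r2c2 is down to just 4. So r2c2=4.
Step 20. [r5c5∈{5}] nothing but 5 survives at r5c5. So r5c5=5.

Answer: 6 3 2 1 4 5 / 1 4 5 2 6 3 / 3 2 4 5 1 6 / 5 6 1 4 3 2 / 2 1 3 6 5 4 / 4 5 6 3 2 1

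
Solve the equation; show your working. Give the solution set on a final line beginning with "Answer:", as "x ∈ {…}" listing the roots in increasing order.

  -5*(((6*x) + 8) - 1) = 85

Step 1. [-5*(((6*x) + 8) - 1) = 85] LHS = -5·(…); ÷-5 both sides, so div: ((6*x) + 8) - 1 = -17.
Step 2. [((6*x) + 8) - 1 = -17] add 1: x sits inside (… - 1). So sub: (6*x) + 8 = -16.
Step 3. [(6*x) + 8 = -16] subtract 8: x sits inside (… + 8) ⇒ sub: 6*x = -24.
Step 4. [6*x = -24] divide by the outer 6, so div: x = -4.

Answer: x ∈ {-4}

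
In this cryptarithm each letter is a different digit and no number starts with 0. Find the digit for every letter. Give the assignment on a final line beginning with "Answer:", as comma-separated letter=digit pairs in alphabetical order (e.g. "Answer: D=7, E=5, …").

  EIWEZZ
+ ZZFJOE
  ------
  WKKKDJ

Step 1. [col 1: Z + E ≡ J (mod 10)] no forcing yet in column 1 (carry-in 0); Z=4 is free and consistent — try it. So Z=4.
Step 2. [col 1: Z + E ≡ J (mod 10)] column 1 (Z + E ≡ J (mod 10), carry-in 0) doesn't pin J yet; pick J=7 and continue ⇒ J=7.
Step 3. [col 1: Z + E ≡ J (mod 10)] column 1 reads Z+E+carry(0)=J with Z=4, J=7; with digits 4,7 already taken and all letters distinct, the only value for E is 3 ⇒ E=3.
Step 4. [col 2: Z + O ≡ D (mod 10)] D=6 is one option consistent with column 2 (Z + O ≡ D (mod 10), carry-in 0) — take it. So D=6.
Step 5. [col 2: Z + O ≡ D (mod 10)] column 2: given Z=4, D=6, carry-in 0, and digits 3,4,6,7 already taken and all letters distinct, Z+O≡D (mod 10) forces O=2. So O=2.
Step 6. [col 3: E + J ≡ K (mod 10)] from column 3 (E=3, J=7, carry-in 0, digits 2,3,4,6,7 already taken and all letters distinct): K must equal 0. So K=0.
Step 7. [col 4: W + F ≡ K (mod 10)] column 4 (W + F ≡ K (mod 10), carry-in 1) doesn't pin F yet; pick F=1 and continue, so F=1.
Step 8. [col 4: W + F ≡ K (mod 10)] column 4: given F=1, K=0, carry-in 1, and digits 0,1,2,3,4,6,7 already taken and all letters distinct, W+F≡K (mod 10) forces W=8 ⇒ W=8.
Step 9. [col 5: I + Z ≡ K (mod 10)] column 5: given Z=4, K=0, carry-in 1, and digits 0,1,2,3,4,6,7,8 already taken and all letters distinct, I+Z≡K (mod 10) forces I=5. So I=5.

Answer: D=6, E=3, F=1, I=5, J=7, K=0, O=2, W=8, Z=4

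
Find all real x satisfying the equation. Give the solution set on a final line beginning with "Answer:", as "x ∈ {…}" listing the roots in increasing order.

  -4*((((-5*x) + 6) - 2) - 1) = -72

Step 1. [-4*((((-5*x) + 6) - 2) - 1) = -72] LHS = -4·(…); ÷-4 both sides, so div: (((-5*x) + 6) - 2) - 1 = 18.
Step 2. [(((-5*x) + 6) - 2) - 1 = 18] the outer -1 inverts by adding 1, so sub: ((-5*x) + 6) - 2 = 19.
Step 3. [((-5*x) + 6) - 2 = 19] add 2: x sits inside (… - 2) ⇒ sub: (-5*x) + 6 = 21.
Step 4. [(-5*x) + 6 = 21] the outer +6 inverts by subtracting 6. So sub: -5*x = 15.
Step 5. [-5*x = 15] leading coefficient -5: divide by -5 ⇒ div: x = -3.

Answer: x ∈ {-3}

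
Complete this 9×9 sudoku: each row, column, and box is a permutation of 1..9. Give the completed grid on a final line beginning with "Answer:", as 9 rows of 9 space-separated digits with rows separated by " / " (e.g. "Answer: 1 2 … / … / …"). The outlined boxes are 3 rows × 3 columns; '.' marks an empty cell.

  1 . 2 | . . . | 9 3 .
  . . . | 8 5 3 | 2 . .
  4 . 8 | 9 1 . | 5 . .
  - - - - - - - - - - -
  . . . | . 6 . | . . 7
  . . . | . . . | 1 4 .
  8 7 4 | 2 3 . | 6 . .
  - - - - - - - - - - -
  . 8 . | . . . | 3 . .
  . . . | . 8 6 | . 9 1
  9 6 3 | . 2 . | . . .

Step 1. [r4c2∈{1,2,3,5,9}] 1 has one home in col 2: r4c2 ⇒ r4c2=1.
Step 2. [r6c8∈{5}] r6c8 has the single candidate 5 ⇒ r6c8=5.
Step 3. [r3c9∈{6}] r3c9's peers cover all but 6 ⇒ r3c9=6.
Step 4. [r5c9∈{2,3,8,9}] in col 9, 3 fits only at r5c9 ⇒ r5c9=3.
Step 5. [r7c3∈{1,5,7}] r7c3 is the only open cell in col 3 admitting 1, so r7c3=1.
Step 6. [r5c6∈{5,7,8,9}] row 5 places 8 nowhere but r5c6. So r5c6=8.
Step 7. [r3c8∈{7}] nothing but 7 survives at r3c8. So r3c8=7.
Step 8. [r8c2∈{2,4,5}] 4 has one home in col 2: r8c2 ⇒ r8c2=4.
Step 9. [r9c7∈{4,7,8}] across col 7, 4 lands solely at r9c7, so r9c7=4.
Step 10. [r8c1∈{2,5,7}] across row 8, 2 lands solely at r8c1, so r8c1=2.
Step 11. [r9c4∈{1,5,7}] r9c4 is the only open cell in col 4 admitting 1. So r9c4=1.
Step 12. [r9c6∈{5,7}] 7 has one home in row 9: r9c6, so r9c6=7.
Step 13. [r1c6∈{4}] r1c6's peers cover all but 4. So r1c6=4.
Step 14. [r7c1∈{5,7}] in row 7, 7 fits only at r7c1. So r7c1=7.
Step 15. [r8c3∈{5}] r8c3 is down to just 5. So r8c3=5.
Step 16. [r4c3∈{9}] only 9 remains possible at r4c3 ⇒ r4c3=9.
Step 17. [r4c6∈{5}] nothing but 5 survives at r4c6, so r4c6=5.
Step 18. [r5c5∈{7,9}] row 5 places 9 nowhere but r5c5 ⇒ r5c5=9.
Step 19. [r5c1∈{5,6}] col 1 places 5 nowhere but r5c1 ⇒ r5c1=5.
Step 20. [r7c4∈{4,5}] across col 4, 5 lands solely at r7c4. So r7c4=5.
Step 21. [r9c8∈{8}] r9c8 is down to just 8 ⇒ r9c8=8.
Step 22. [r7c9∈{2}] only 2 remains possible at r7c9. So r7c9=2.
Step 23. [r5c4∈{7}] r5c4's peers cover all but 7. So r5c4=7.
Step 24. [r5c3∈{6}] only 6 remains possible at r5c3, so r5c3=6.
Step 25. [r1c4∈{6}] r1c4 is down to just 6 ⇒ r1c4=6.
Step 26. [r7c5∈{4}] r7c5 has the single candidate 4 ⇒ r7c5=4.
Step 27. [r5c2∈{2}] r5c2 has the single candidate 2. So r5c2=2.
Step 28. [r4c1∈{3}] r4c1's peers cover all but 3. So r4c1=3.
Step 29. [r2c8∈{1}] r2c8 is down to just 1 ⇒ r2c8=1.
Step 30. [r4c4∈{4}] only 4 remains possible at r4c4 ⇒ r4c4=4.
Step 31. [r2c2∈{9}] r2c2 is down to just 9 ⇒ r2c2=9.
Step 32. [r1c5∈{7}] r1c5 has the single candidate 7, so r1c5=7.
Step 33. [r6c9∈{9}] r6c9 has the single candidate 9 ⇒ r6c9=9.
Step 34. [r2c3∈{7}] only 7 remains possible at r2c3 ⇒ r2c3=7.
Step 35. [r1c9∈{8}] r1c9 is down to just 8. So r1c9=8.
Step 36. [r4c8∈{2}] only 2 remains possible at r4c8, so r4c8=2.
Step 37. [r2c9∈{4}] r2c9 has the single candidate 4 ⇒ r2c9=4.
Step 38. [r3c6∈{2}] nothing but 2 survives at r3c6. So r3c6=2.
Step 39. [r7c8∈{6}] r7c8 has the single candidate 6, so r7c8=6.
Step 40. [r7c6∈{9}] r7c6's peers cover all but 9, so r7c6=9.
Step 41. [r8c7∈{7}] only 7 remains possible at r8c7 ⇒ r8c7=7.
Step 42. [r1c2∈{5}] r1c2 is down to just 5 ⇒ r1c2=5.
Step 43. [r9c9∈{5}] r9c9 is down to just 5. So r9c9=5.
Step 44. [r6c6∈{1}] r6c6 is down to just 1, so r6c6=1.
Step 45. [r8c4∈{3}] nothing but 3 survives at r8c4 ⇒ r8c4=3.
Step 46. [r3c2∈{3}] only 3 remains possible at r3c2. So r3c2=3.
Step 47. [r2c1∈{6}] only 6 remains possible at r2c1 ⇒ r2c1=6.
Step 48. [r4c7∈{8}] r4c7 is down to just 8. So r4c7=8.

Answer: 1 5 2 6 7 4 9 3 8 / 6 9 7 8 5 3 2 1 4 / 4 3 8 9 1 2 5 7 6 / 3 1 9 4 6 5 8 2 7 / 5 2 6 7 9 8 1 4 3 / 8 7 4 2 3 1 6 5 9 / 7 8 1 5 4 9 3 6 2 / 2 4 5 3 8 6 7 9 1 / 9 6 3 1 2 7 4 8 5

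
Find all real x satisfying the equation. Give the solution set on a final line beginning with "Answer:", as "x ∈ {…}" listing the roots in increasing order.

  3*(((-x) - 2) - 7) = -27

Step 1. [3*(((-x) - 2) - 7) = -27] leading coefficient 3: divide by 3. So div: ((-x) - 2) - 7 = -9.
Step 2. [((-x) - 2) - 7 = -9] the outer -7 inverts by adding 7. So sub: (-x) - 2 = -2.
Step 3. [(-x) - 2 = -2] 2 comes off first (add 2). So sub: -x = 0.
Step 4. [-x = 0] leading − — multiply by −1 ⇒ neg: x = 0.

Answer: x ∈ {0}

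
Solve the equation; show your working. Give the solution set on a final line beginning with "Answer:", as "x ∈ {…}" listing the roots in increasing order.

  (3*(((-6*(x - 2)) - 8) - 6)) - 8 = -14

Step 1. [(3*(((-6*(x - 2)) - 8) - 6)) - 8 = -14] add 8: x sits inside (… - 8), so sub: 3*(((-6*(x - 2)) - 8) - 6) = -6.
Step 2. [3*(((-6*(x - 2)) - 8) - 6) = -6] 3 out front; divide by 3. So div: ((-6*(x - 2)) - 8) - 6 = -2.
Step 3. [((-6*(x - 2)) - 8) - 6 = -2] -6 is outermost — add 6 both sides, so sub: (-6*(x - 2)) - 8 = 4.
Step 4. [(-6*(x - 2)) - 8 = 4] -8 is outermost — add 8 both sides ⇒ sub: -6*(x - 2) = 12.
Step 5. [-6*(x - 2) = 12] divide by the outer -6, so div: x - 2 = -2.
Step 6. [x - 2 = -2] peel the -2: add 2 from each side ⇒ sub: x = 0.

Answer: x ∈ {0}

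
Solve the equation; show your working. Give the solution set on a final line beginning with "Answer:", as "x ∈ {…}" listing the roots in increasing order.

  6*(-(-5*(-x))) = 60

Step 1. [6*(-(-5*(-x))) = 60] 6·(inner) — divide through by 6. So div: -(-5*(-x)) = 10.
Step 2. [-(-5*(-x)) = 10] leading − — multiply by −1. So neg: -5*(-x) = -10.
Step 3. [-5*(-x) = -10] -5 out front; divide by -5 ⇒ div: -x = 2.
Step 4. [-x = 2] LHS negated; negate both sides. So neg: x = -2.

Answer: x ∈ {-2}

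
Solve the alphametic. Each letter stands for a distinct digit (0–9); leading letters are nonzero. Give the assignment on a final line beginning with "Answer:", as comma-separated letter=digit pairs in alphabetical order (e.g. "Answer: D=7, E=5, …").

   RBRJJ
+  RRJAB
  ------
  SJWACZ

Step 1. [col 1: J + B ≡ Z (mod 10)] several values work for J in column 1 (J + B ≡ Z (mod 10), carry-in 0); try J=7. So J=7.
Step 2. [col 1: J + B ≡ Z (mod 10)] column 1 (J + B ≡ Z (mod 10), carry-in 0) doesn't pin B yet; pick B=3 and continue ⇒ B=3.
Step 3. [S] adding two 5-digit numbers gives at most 5+1 digits, and here it does — S is that final carry and must be 1. So S=1.
Step 4. [col 1: J + B ≡ Z (mod 10)] column 1 reads J+B+carry(0)=Z with J=7, B=3; with digits 1,3,7 already taken and all letters distinct, the only value for Z is 0. So Z=0.
Step 5. [col 2: J + A ≡ C (mod 10)] A=6 is one option consistent with column 2 (J + A ≡ C (mod 10), carry-in 1) — take it, so A=6.
Step 6. [col 2: J + A ≡ C (mod 10)] in column 2 we have J+A≡C with carry-in 1; given J=7, A=6 and digits 0,1,3,6,7 already taken and all letters distinct, that pins C to 4, so C=4.
Step 7. [col 3: R + J ≡ A (mod 10)] from column 3 (J=7, A=6, carry-in 1, digits 0,1,3,4,6,7 already taken and all letters distinct): R must equal 8, so R=8.
Step 8. [col 4: B + R ≡ W (mod 10)] from column 4 (B=3, R=8, carry-in 1, digits 0,1,3,4,6,7,8 already taken and all letters distinct): W must equal 2 ⇒ W=2.

Answer: A=6, B=3, C=4, J=7, R=8, S=1, W=2, Z=0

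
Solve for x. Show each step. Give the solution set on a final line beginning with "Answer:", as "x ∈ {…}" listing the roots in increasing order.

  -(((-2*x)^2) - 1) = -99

Step 1. [-(((-2*x)^2) - 1) = -99] flip signs both sides, so neg: ((-2*x)^2) - 1 = 99.
Step 2. [((-2*x)^2) - 1 = 99] peel the -1: add 1 from each side. So sub: (-2*x)^2 = 100.
Step 3. [(-2*x)^2 = 100] √ both sides: 100 ≥ 0 gives two branches. So sqrt: -2*x = 10 or -10.
Step 4. [-2*x = 10 or -10] divide by the outer -2 ⇒ div: x = -5 or 5.

Answer: x ∈ {-5, 5}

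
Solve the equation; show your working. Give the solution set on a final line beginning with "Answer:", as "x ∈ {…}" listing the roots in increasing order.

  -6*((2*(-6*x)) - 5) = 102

Step 1. [-6*((2*(-6*x)) - 5) = 102] leading coefficient -6: divide by -6, so div: (2*(-6*x)) - 5 = -17.
Step 2. [(2*(-6*x)) - 5 = -17] -5 is outermost — add 5 both sides, so sub: 2*(-6*x) = -12.
Step 3. [2*(-6*x) = -12] divide by the outer 2. So div: -6*x = -6.
Step 4. [-6*x = -6] leading coefficient -6: divide by -6 ⇒ div: x = 1.

Answer: x ∈ {1}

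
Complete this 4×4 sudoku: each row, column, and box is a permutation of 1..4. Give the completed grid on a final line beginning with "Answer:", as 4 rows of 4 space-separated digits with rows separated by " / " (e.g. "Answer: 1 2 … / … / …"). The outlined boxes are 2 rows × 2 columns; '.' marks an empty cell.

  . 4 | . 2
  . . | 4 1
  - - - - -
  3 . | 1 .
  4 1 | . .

Step 1. [r2c2∈{2,3}] in row 2, 3 fits only at r2c2, so r2c2=3.
Step 2. [r4c3∈{2,3}] row 4 places 2 nowhere but r4c3. So r4c3=2.
Step 3. [r3c4∈{4}] r3c4's peers cover all but 4, so r3c4=4.
Step 4. [r3c2∈{2}] r3c2 is down to just 2, so r3c2=2.
Step 5. [r1c1∈{1}] r1c1 has the single candidate 1, so r1c1=1.
Step 6. [r2c1∈{2}] only 2 remains possible at r2c1, so r2c1=2.
Step 7. [r1c3∈{3}] r1c3 is down to just 3, so r1c3=3.
Step 8. [r4c4∈{3}] only 3 remains possible at r4c4, so r4c4=3.

Answer: 1 4 3 2 / 2 3 4 1 / 3 2 1 4 / 4 1 2 3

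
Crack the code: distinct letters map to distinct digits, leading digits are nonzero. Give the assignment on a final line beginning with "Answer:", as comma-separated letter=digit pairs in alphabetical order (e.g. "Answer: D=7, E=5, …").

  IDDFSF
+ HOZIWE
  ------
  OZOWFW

Step 1. [col 1: F + E ≡ W (mod 10)] column 1 (F + E ≡ W (mod 10), carry-in 0) doesn't pin F yet; pick F=1 and continue, so F=1.
Step 2. [col 1: F + E ≡ W (mod 10)] E=7 is one option consistent with column 1 (F + E ≡ W (mod 10), carry-in 0) — take it, so E=7.
Step 3. [col 1: F + E ≡ W (mod 10)] column 1: given F=1, E=7, carry-in 0, and digits 1,7 already taken and all letters distinct, F+E≡W (mod 10) forces W=8 ⇒ W=8.
Step 4. [col 2: S + W ≡ F (mod 10)] column 2 reads S+W+carry(0)=F with W=8, F=1; with digits 1,7,8 already taken and all letters distinct, the only value for S is 3. So S=3.
Step 5. [col 3: F + I ≡ W (mod 10)] in column 3 we have F+I≡W with carry-in 1; given F=1, W=8 and digits 1,3,7,8 already taken and all letters distinct, that pins I to 6, so I=6.
Step 6. [col 4: D + Z ≡ O (mod 10)] several values work for Z in column 4 (D + Z ≡ O (mod 10), carry-in 0); try Z=4. So Z=4.
Step 7. [col 4: D + Z ≡ O (mod 10)] from column 4 (Z=4, carry-in 0, digits 1,3,4,6,7,8 already taken and all letters distinct): D must equal 5 ⇒ D=5.
Step 8. [col 4: D + Z ≡ O (mod 10)] in column 4 we have D+Z≡O with carry-in 0; given D=5, Z=4 and digits 1,3,4,5,6,7,8 already taken and all letters distinct, that pins O to 9 ⇒ O=9.
Step 9. [col 6: I + H ≡ O (mod 10)] column 6: given I=6, O=9, carry-in 1, and digits 1,3,4,5,6,7,8,9 already taken and all letters distinct, I+H≡O (mod 10) forces H=2. So H=2.

Answer: D=5, E=7, F=1, H=2, I=6, O=9, S=3, W=8, Z=4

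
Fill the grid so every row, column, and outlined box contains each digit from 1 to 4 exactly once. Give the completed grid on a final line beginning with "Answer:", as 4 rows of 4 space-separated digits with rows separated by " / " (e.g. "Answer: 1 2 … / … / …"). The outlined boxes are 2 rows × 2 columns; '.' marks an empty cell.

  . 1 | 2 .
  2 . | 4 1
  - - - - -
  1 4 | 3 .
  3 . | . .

Step 1. [r3c4∈{2}] only 2 remains possible at r3c4 ⇒ r3c4=2.
Step 2. [r1c1∈{4}] nothing but 4 survives at r1c1, so r1c1=4.
Step 3. [r2c2∈{3}] nothing but 3 survives at r2c2, so r2c2=3.
Step 4. [r4c4∈{4}] only 4 remains possible at r4c4, so r4c4=4.
Step 5. [r4c3∈{1}] r4c3 has the single candidate 1, so r4c3=1.
Step 6. [r1c4∈{3}] r1c4's peers cover all but 3, so r1c4=3.
Step 7. [r4c2∈{2}] nothing but 2 survives at r4c2. So r4c2=2.

Answer: 4 1 2 3 / 2 3 4 1 / 1 4 3 2 / 3 2 1 4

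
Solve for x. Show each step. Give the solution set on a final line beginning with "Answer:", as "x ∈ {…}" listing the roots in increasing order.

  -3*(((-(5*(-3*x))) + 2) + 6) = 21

Step 1. [-3*(((-(5*(-3*x))) + 2) + 6) = 21] leading coefficient -3: divide by -3. So div: ((-(5*(-3*x))) + 2) + 6 = -7.
Step 2. [((-(5*(-3*x))) + 2) + 6 = -7] the outer +6 inverts by subtracting 6 ⇒ sub: (-(5*(-3*x))) + 2 = -13.
Step 3. [(-(5*(-3*x))) + 2 = -13] 2 comes off first (subtract 2), so sub: -(5*(-3*x)) = -15.
Step 4. [-(5*(-3*x)) = -15] leading − — multiply by −1. So neg: 5*(-3*x) = 15.
Step 5. [5*(-3*x) = 15] leading coefficient 5: divide by 5 ⇒ div: -3*x = 3.
Step 6. [-3*x = 3] -3 out front; divide by -3 ⇒ div: x = -1.

Answer: x ∈ {-1}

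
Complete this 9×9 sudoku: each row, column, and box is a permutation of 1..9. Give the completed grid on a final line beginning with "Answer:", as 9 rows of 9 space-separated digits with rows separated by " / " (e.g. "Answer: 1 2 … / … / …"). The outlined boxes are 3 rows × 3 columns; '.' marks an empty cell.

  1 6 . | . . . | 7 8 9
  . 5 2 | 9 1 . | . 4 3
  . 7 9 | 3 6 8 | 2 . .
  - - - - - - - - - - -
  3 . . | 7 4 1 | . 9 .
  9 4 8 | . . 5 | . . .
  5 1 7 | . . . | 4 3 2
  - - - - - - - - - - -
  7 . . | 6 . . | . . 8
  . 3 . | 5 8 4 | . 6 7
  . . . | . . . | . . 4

Step 1. [r9c5∈{2,3,7,9}] 7 has one home in col 5: r9c5 ⇒ r9c5=7.
Step 2. [r1c6∈{2}] r1c6's peers cover all but 2 ⇒ r1c6=2.
Step 3. [r9c4∈{1,2}] 1 has one home in col 4: r9c4 ⇒ r9c4=1.
Step 4. [r7c5∈{2,3,9}] across box 8, 2 lands solely at r7c5. So r7c5=2.
Step 5. [r7c2∈{9}] only 9 remains possible at r7c2, so r7c2=9.
Step 6. [r9c8∈{2,5}] in col 8, 2 fits only at r9c8. So r9c8=2.
Step 7. [r9c6∈{3,9}] in box 8, 9 fits only at r9c6 ⇒ r9c6=9.
Step 8. [r7c3∈{1,4,5}] r7c3 is the only open cell in row 7 admitting 4 ⇒ r7c3=4.
Step 9. [r4c3∈{6}] r4c3 has the single candidate 6 ⇒ r4c3=6.
Step 10. [r9c7∈{3,5}] across row 9, 3 lands solely at r9c7. So r9c7=3.
Step 11. [r5c9∈{1,6}] r5c9 is the only open cell in col 9 admitting 6. So r5c9=6.
Step 12. [r5c7∈{1}] only 1 remains possible at r5c7 ⇒ r5c7=1.
Step 13. [r4c9∈{5}] r4c9 has the single candidate 5 ⇒ r4c9=5.
Step 14. [r3c8∈{1,5}] across row 3, 5 lands solely at r3c8. So r3c8=5.
Step 15. [r9c1∈{6,8}] 6 has one home in row 9: r9c1 ⇒ r9c1=6.
Step 16. [r7c6∈{3}] nothing but 3 survives at r7c6, so r7c6=3.
Step 17. [r4c2∈{2}] nothing but 2 survives at r4c2 ⇒ r4c2=2.
Step 18. [r7c7∈{5}] r7c7's peers cover all but 5 ⇒ r7c7=5.
Step 19. [r5c4∈{2}] r5c4 is down to just 2, so r5c4=2.
Step 20. [r3c1∈{4}] nothing but 4 survives at r3c1, so r3c1=4.
Step 21. [r6c6∈{6}] r6c6's peers cover all but 6. So r6c6=6.
Step 22. [r1c5∈{5}] r1c5 is down to just 5. So r1c5=5.
Step 23. [r2c1∈{8}] only 8 remains possible at r2c1. So r2c1=8.
Step 24. [r4c7∈{8}] r4c7 has the single candidate 8. So r4c7=8.
Step 25. [r7c8∈{1}] only 1 remains possible at r7c8 ⇒ r7c8=1.
Step 26. [r6c4∈{8}] r6c4 has the single candidate 8, so r6c4=8.
Step 27. [r9c2∈{8}] r9c2 is down to just 8. So r9c2=8.
Step 28. [r2c7∈{6}] r2c7 has the single candidate 6, so r2c7=6.
Step 29. [r6c5∈{9}] r6c5 is down to just 9, so r6c5=9.
Step 30. [r8c1∈{2}] r8c1's peers cover all but 2 ⇒ r8c1=2.
Step 31. [r3c9∈{1}] only 1 remains possible at r3c9. So r3c9=1.
Step 32. [r8c3∈{1}] nothing but 1 survives at r8c3, so r8c3=1.
Step 33. [r2c6∈{7}] r2c6's peers cover all but 7 ⇒ r2c6=7.
Step 34. [r1c4∈{4}] nothing but 4 survives at r1c4. So r1c4=4.
Step 35. [r5c8∈{7}] r5c8's peers cover all but 7 ⇒ r5c8=7.
Step 36. [r8c7∈{9}] r8c7's peers cover all but 9 ⇒ r8c7=9.
Step 37. [r1c3∈{3}] only 3 remains possible at r1c3 ⇒ r1c3=3.
Step 38. [r5c5∈{3}] r5c5 is down to just 3 ⇒ r5c5=3.
Step 39. [r9c3∈{5}] r9c3 has the single candidate 5 ⇒ r9c3=5.

Answer: 1 6 3 4 5 2 7 8 9 / 8 5 2 9 1 7 6 4 3 / 4 7 9 3 6 8 2 5 1 / 3 2 6 7 4 1 8 9 5 / 9 4 8 2 3 5 1 7 6 / 5 1 7 8 9 6 4 3 2 / 7 9 4 6 2 3 5 1 8 / 2 3 1 5 8 4 9 6 7 / 6 8 5 1 7 9 3 2 4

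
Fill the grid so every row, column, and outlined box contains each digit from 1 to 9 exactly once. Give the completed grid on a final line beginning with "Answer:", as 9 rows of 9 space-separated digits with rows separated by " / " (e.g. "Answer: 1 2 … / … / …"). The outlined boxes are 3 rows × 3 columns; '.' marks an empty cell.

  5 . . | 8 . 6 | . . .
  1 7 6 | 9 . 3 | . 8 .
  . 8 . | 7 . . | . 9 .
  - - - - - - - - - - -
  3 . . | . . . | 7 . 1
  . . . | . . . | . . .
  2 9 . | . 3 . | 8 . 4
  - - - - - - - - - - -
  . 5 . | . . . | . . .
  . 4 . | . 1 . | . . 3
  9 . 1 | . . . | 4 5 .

Step 1. [r2c5∈{2,4,5}] across row 2, 4 lands solely at r2c5 ⇒ r2c5=4.
Step 2. [r1c5∈{2}] only 2 remains possible at r1c5 ⇒ r1c5=2.
Step 3. [r6c8∈{6}] r6c8 is down to just 6. So r6c8=6.
Step 4. [r9c2∈{2,3,6}] in col 2, 2 fits only at r9c2. So r9c2=2.
Step 5. [r4c8∈{2}] r4c8's peers cover all but 2. So r4c8=2.
Step 6. [r8c8∈{7}] only 7 remains possible at r8c8. So r8c8=7.
Step 7. [r8c3∈{8}] only 8 remains possible at r8c3. So r8c3=8.
Step 8. [r5c1∈{4,6,7,8}] in col 1, 8 fits only at r5c1. So r5c1=8.
Step 9. [r3c5∈{5}] only 5 remains possible at r3c5. So r3c5=5.
Step 10. [r7c3∈{3,7}] 3 has one home in box 7: r7c3 ⇒ r7c3=3.
Step 11. [r3c7∈{1,2,3,6}] 3 has one home in row 3: r3c7 ⇒ r3c7=3.
Step 12. [r3c9∈{2,6}] across row 3, 6 lands solely at r3c9 ⇒ r3c9=6.
Step 13. [r9c9∈{8}] r9c9's peers cover all but 8. So r9c9=8.
Step 14. [r9c6∈{7}] r9c6's peers cover all but 7, so r9c6=7.
Step 15. [r9c5∈{6}] r9c5 has the single candidate 6 ⇒ r9c5=6.
Step 16. [r5c2∈{1,6}] across col 2, 1 lands solely at r5c2 ⇒ r5c2=1.
Step 17. [r5c4∈{2,4,5,6}] 6 has one home in row 5: r5c4. So r5c4=6.
Step 18. [r5c6∈{2,4,5,9}] across row 5, 2 lands solely at r5c6, so r5c6=2.
Step 19. [r5c3∈{4,5,7}] across row 5, 4 lands solely at r5c3. So r5c3=4.
Step 20. [r4c3∈{5}] r4c3 has the single candidate 5. So r4c3=5.
Step 21. [r4c4∈{4}] only 4 remains possible at r4c4. So r4c4=4.
Step 22. [r7c4∈{2}] r7c4's peers cover all but 2 ⇒ r7c4=2.
Step 23. [r7c9∈{9}] r7c9 is down to just 9. So r7c9=9.
Step 24. [r7c8∈{1}] r7c8 is down to just 1. So r7c8=1.
Step 25. [r5c9∈{5}] r5c9 is down to just 5 ⇒ r5c9=5.
Step 26. [r8c4∈{5}] nothing but 5 survives at r8c4. So r8c4=5.
Step 27. [r7c7∈{6}] r7c7 has the single candidate 6. So r7c7=6.
Step 28. [r7c5∈{8}] r7c5's peers cover all but 8, so r7c5=8.
Step 29. [r4c5∈{9}] only 9 remains possible at r4c5. So r4c5=9.
Step 30. [r8c7∈{2}] r8c7 has the single candidate 2, so r8c7=2.
Step 31. [r3c6∈{1}] only 1 remains possible at r3c6. So r3c6=1.
Step 32. [r1c3∈{9}] nothing but 9 survives at r1c3 ⇒ r1c3=9.
Step 33. [r5c5∈{7}] nothing but 7 survives at r5c5 ⇒ r5c5=7.
Step 34. [r5c7∈{9}] only 9 remains possible at r5c7. So r5c7=9.
Step 35. [r6c6∈{5}] r6c6 has the single candidate 5, so r6c6=5.
Step 36. [r5c8∈{3}] r5c8 has the single candidate 3. So r5c8=3.
Step 37. [r2c7∈{5}] r2c7 has the single candidate 5 ⇒ r2c7=5.
Step 38. [r2c9∈{2}] nothing but 2 survives at r2c9, so r2c9=2.
Step 39. [r7c1∈{7}] r7c1 has the single candidate 7 ⇒ r7c1=7.
Step 40. [r1c2∈{3}] only 3 remains possible at r1c2. So r1c2=3.
Step 41. [r9c4∈{3}] r9c4's peers cover all but 3. So r9c4=3.
Step 42. [r4c2∈{6}] r4c2's peers cover all but 6. So r4c2=6.
Step 43. [r8c1∈{6}] r8c1 has the single candidate 6, so r8c1=6.
Step 44. [r6c3∈{7}] r6c3's peers cover all but 7. So r6c3=7.
Step 45. [r3c3∈{2}] r3c3 is down to just 2, so r3c3=2.
Step 46. [r3c1∈{4}] r3c1's peers cover all but 4. So r3c1=4.
Step 47. [r1c9∈{7}] only 7 remains possible at r1c9, so r1c9=7.
Step 48. [r7c6∈{4}] r7c6 is down to just 4, so r7c6=4.
Step 49. [r8c6∈{9}] nothing but 9 survives at r8c6. So r8c6=9.
Step 50. [r1c8∈{4}] only 4 remains possible at r1c8. So r1c8=4.
Step 51. [r1c7∈{1}] r1c7 is down to just 1 ⇒ r1c7=1.
Step 52. [r6c4∈{1}] only 1 remains possible at r6c4. So r6c4=1.
Step 53. [r4c6∈{8}] r4c6 has the single candidate 8 ⇒ r4c6=8.

Answer: 5 3 9 8 2 6 1 4 7 / 1 7 6 9 4 3 5 8 2 / 4 8 2 7 5 1 3 9 6 / 3 6 5 4 9 8 7 2 1 / 8 1 4 6 7 2 9 3 5 / 2 9 7 1 3 5 8 6 4 / 7 5 3 2 8 4 6 1 9 / 6 4 8 5 1 9 2 7 3 / 9 2 1 3 6 7 4 5 8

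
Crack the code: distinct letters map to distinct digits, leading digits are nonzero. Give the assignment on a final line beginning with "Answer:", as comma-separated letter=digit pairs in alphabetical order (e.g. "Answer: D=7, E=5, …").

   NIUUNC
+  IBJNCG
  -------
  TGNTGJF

Step 1. [col 1: C + G ≡ F (mod 10)] no forcing yet in column 1 (carry-in 0); C=7 is free and consistent — try it. So C=7.
Step 2. [T] T is the leading digit of a 7-digit sum of two 6-digit numbers; the final carry is exactly 1, so T=1.
Step 3. [col 1: C + G ≡ F (mod 10)] several values work for G in column 1 (C + G ≡ F (mod 10), carry-in 0); try G=3, so G=3.
Step 4. [col 1: C + G ≡ F (mod 10)] column 1: given C=7, G=3, carry-in 0, and digits 1,3,7 already taken and all letters distinct, C+G≡F (mod 10) forces F=0. So F=0.
Step 5. [col 2: N + C ≡ J (mod 10)] several values work for J in column 2 (N + C ≡ J (mod 10), carry-in 1); try J=6, so J=6.
Step 6. [col 2: N + C ≡ J (mod 10)] in column 2 we have N+C≡J with carry-in 1; given C=7, J=6 and digits 0,1,3,6,7 already taken and all letters distinct, that pins N to 8, so N=8.
Step 7. [col 3: U + N ≡ G (mod 10)] column 3 reads U+N+carry(1)=G with N=8, G=3; with digits 0,1,3,6,7,8 already taken and all letters distinct, the only value for U is 4. So U=4.
Step 8. [col 5: I + B ≡ N (mod 10)] several values work for B in column 5 (I + B ≡ N (mod 10), carry-in 1); try B=2 ⇒ B=2.
Step 9. [col 5: I + B ≡ N (mod 10)] column 5: given B=2, N=8, carry-in 1, and digits 0,1,2,3,4,6,7,8 already taken and all letters distinct, I+B≡N (mod 10) forces I=5 ⇒ I=5.

Answer: B=2, C=7, F=0, G=3, I=5, J=6, N=8, T=1, U=4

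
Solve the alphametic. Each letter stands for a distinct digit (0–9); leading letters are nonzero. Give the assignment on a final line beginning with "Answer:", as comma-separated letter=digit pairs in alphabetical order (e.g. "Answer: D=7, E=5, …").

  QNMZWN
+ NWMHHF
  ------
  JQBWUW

Step 1. [col 1: N + F ≡ W (mod 10)] column 1 (N + F ≡ W (mod 10), carry-in 0) doesn't pin F yet; pick F=9 and continue ⇒ F=9.
Step 2. [col 1: N + F ≡ W (mod 10)] several values work for W in column 1 (N + F ≡ W (mod 10), carry-in 0); try W=0. So W=0.
Step 3. [col 1: N + F ≡ W (mod 10)] column 1: given F=9, W=0, carry-in 0, and digits 0,9 already taken and all letters distinct, N+F≡W (mod 10) forces N=1. So N=1.
Step 4. [col 2: W + H ≡ U (mod 10)] several values work for U in column 2 (W + H ≡ U (mod 10), carry-in 1); try U=5, so U=5.
Step 5. [col 2: W + H ≡ U (mod 10)] column 2 reads W+H+carry(1)=U with W=0, U=5; with digits 0,1,5,9 already taken and all letters distinct, the only value for H is 4 ⇒ H=4.
Step 6. [col 3: Z + H ≡ W (mod 10)] column 3: given H=4, W=0, carry-in 0, and digits 0,1,4,5,9 already taken and all letters distinct, Z+H≡W (mod 10) forces Z=6, so Z=6.
Step 7. [col 4: M + M ≡ B (mod 10)] column 4: given nothing yet, carry-in 1, and digits 0,1,4,5,6,9 already taken and all letters distinct, M+M≡B (mod 10) forces B=7. So B=7.
Step 8. [col 4: M + M ≡ B (mod 10)] several values work for M in column 4 (M + M ≡ B (mod 10), carry-in 1); try M=8 ⇒ M=8.
Step 9. [col 5: N + W ≡ Q (mod 10)] in column 5 we have N+W≡Q with carry-in 1; given N=1, W=0 and digits 0,1,4,5,6,7,8,9 already taken and all letters distinct, that pins Q to 2, so Q=2.
Step 10. [col 6: Q + N ≡ J (mod 10)] from column 6 (Q=2, N=1, carry-in 0, digits 0,1,2,4,5,6,7,8,9 already taken and all letters distinct): J must equal 3. So J=3.

Answer: B=7, F=9, H=4, J=3, M=8, N=1, Q=2, U=5, W=0, Z=6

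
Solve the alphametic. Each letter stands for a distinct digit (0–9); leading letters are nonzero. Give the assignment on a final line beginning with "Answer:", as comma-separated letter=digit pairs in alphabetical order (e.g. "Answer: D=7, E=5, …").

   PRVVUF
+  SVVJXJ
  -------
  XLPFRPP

Step 1. [col 1: F + J ≡ P (mod 10)] column 1 (F + J ≡ P (mod 10), carry-in 0) doesn't pin J yet; pick J=9 and continue, so J=9.
Step 2. [X] X is the leading digit of a 7-digit sum of two 6-digit numbers; the final carry is exactly 1 ⇒ X=1.
Step 3. [col 1: F + J ≡ P (mod 10)] several values work for P in column 1 (F + J ≡ P (mod 10), carry-in 0); try P=4. So P=4.
Step 4. [col 1: F + J ≡ P (mod 10)] column 1: given J=9, P=4, carry-in 0, and digits 1,4,9 already taken and all letters distinct, F+J≡P (mod 10) forces F=5 ⇒ F=5.
Step 5. [col 2: U + X ≡ P (mod 10)] from column 2 (X=1, P=4, carry-in 1, digits 1,4,5,9 already taken and all letters distinct): U must equal 2 ⇒ U=2.
Step 6. [col 3: V + J ≡ R (mod 10)] several values work for V in column 3 (V + J ≡ R (mod 10), carry-in 0); try V=7. So V=7.
Step 7. [col 3: V + J ≡ R (mod 10)] column 3 reads V+J+carry(0)=R with V=7, J=9; with digits 1,2,4,5,7,9 already taken and all letters distinct, the only value for R is 6, so R=6.
Step 8. [col 6: P + S ≡ L (mod 10)] column 6 (P + S ≡ L (mod 10), carry-in 1) doesn't pin S yet; pick S=8 and continue, so S=8.
Step 9. [col 6: P + S ≡ L (mod 10)] column 6 reads P+S+carry(1)=L with P=4, S=8; with digits 1,2,4,5,6,7,8,9 already taken and all letters distinct, the only value for L is 3 ⇒ L=3.

Answer: F=5, J=9, L=3, P=4, R=6, S=8, U=2, V=7, X=1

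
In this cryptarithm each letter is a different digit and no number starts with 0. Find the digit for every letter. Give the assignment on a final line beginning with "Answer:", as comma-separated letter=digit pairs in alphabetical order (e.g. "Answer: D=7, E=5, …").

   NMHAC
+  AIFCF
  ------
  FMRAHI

Step 1. [col 1: C + F ≡ I (mod 10)] no forcing yet in column 1 (carry-in 0); I=9 is free and consistent — try it. So I=9.
Step 2. [col 1: C + F ≡ I (mod 10)] no forcing yet in column 1 (carry-in 0); F=1 is free and consistent — try it. So F=1.
Step 3. [col 1: C + F ≡ I (mod 10)] column 1: given F=1, I=9, carry-in 0, and digits 1,9 already taken and all letters distinct, C+F≡I (mod 10) forces C=8. So C=8.
Step 4. [col 2: A + C ≡ H (mod 10)] A=7 is one option consistent with column 2 (A + C ≡ H (mod 10), carry-in 0) — take it. So A=7.
Step 5. [col 2: A + C ≡ H (mod 10)] from column 2 (A=7, C=8, carry-in 0, digits 1,7,8,9 already taken and all letters distinct): H must equal 5 ⇒ H=5.
Step 6. [col 4: M + I ≡ R (mod 10)] several values work for R in column 4 (M + I ≡ R (mod 10), carry-in 0); try R=3. So R=3.
Step 7. [col 4: M + I ≡ R (mod 10)] column 4 reads M+I+carry(0)=R with I=9, R=3; with digits 1,3,5,7,8,9 already taken and all letters distinct, the only value for M is 4. So M=4.
Step 8. [col 5: N + A ≡ M (mod 10)] column 5 reads N+A+carry(1)=M with A=7, M=4; with digits 1,3,4,5,7,8,9 already taken and all letters distinct, the only value for N is 6. So N=6.

Answer: A=7, C=8, F=1, H=5, I=9, M=4, N=6, R=3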